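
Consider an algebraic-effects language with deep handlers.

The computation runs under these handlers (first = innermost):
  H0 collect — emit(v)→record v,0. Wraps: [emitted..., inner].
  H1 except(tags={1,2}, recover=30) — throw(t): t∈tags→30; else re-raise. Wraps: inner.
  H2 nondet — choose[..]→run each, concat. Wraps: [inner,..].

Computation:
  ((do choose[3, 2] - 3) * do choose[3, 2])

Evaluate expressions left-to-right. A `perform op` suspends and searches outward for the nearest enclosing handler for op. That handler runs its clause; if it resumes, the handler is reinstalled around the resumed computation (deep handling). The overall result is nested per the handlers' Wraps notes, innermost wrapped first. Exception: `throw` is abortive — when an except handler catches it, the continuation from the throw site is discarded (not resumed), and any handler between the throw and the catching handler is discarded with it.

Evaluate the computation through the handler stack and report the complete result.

Evaluation trace:
choose[3, 2] @ H2
  branch[0] choose=3:
    choose[3, 2] @ H2
      branch[0] choose=3:
        H0 returns [0]
        H1 returns [0]
        H2 returns [[0]]
      branch[1] choose=2:
        H0 returns [0]
        H1 returns [0]
        H2 returns [[0]]
  branch[1] choose=2:
    choose[3, 2] @ H2
      branch[0] choose=3:
        H0 returns [-3]
        H1 returns [-3]
        H2 returns [[-3]]
      branch[1] choose=2:
        H0 returns [-2]
        H1 returns [-2]
        H2 returns [[-2]]
= [[0], [0], [-3], [-2]]

Answer: [[0], [0], [-3], [-2]]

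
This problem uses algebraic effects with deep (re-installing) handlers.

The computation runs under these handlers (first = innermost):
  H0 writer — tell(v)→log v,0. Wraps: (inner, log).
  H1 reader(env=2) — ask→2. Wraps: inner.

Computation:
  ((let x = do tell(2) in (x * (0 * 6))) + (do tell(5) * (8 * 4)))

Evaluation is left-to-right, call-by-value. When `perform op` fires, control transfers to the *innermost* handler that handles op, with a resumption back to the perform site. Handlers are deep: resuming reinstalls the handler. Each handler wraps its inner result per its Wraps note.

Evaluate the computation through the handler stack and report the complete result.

Answer: (0, (2, 5))

Evaluation trace:
tell(2) @ H0 ⇒ log+=2
tell(5) @ H0 ⇒ log+=5
H0 returns (0, (2, 5))
H1 returns (0, (2, 5))
= (0, (2, 5))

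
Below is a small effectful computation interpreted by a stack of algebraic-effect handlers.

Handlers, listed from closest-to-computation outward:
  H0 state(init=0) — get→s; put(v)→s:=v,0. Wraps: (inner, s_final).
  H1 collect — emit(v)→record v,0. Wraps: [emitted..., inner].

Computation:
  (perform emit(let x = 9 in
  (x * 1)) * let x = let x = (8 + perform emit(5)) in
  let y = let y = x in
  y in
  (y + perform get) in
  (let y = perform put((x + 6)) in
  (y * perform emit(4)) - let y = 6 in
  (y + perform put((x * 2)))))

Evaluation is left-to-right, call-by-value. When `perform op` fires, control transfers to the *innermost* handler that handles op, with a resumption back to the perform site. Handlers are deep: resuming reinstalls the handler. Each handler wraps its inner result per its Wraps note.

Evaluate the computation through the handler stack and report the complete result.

Answer: [9, 5, 4, (0, 16)]

Step-by-step:
emit(9) @ H1 ⇒ out+=9
emit(5) @ H1 ⇒ out+=5
get @ H0 ⇒ 0
put(14) @ H0 ⇒ s:=14
emit(4) @ H1 ⇒ out+=4
put(16) @ H0 ⇒ s:=16
H0 returns (0, 16)
H1 returns [9, 5, 4, (0, 16)]
= [9, 5, 4, (0, 16)]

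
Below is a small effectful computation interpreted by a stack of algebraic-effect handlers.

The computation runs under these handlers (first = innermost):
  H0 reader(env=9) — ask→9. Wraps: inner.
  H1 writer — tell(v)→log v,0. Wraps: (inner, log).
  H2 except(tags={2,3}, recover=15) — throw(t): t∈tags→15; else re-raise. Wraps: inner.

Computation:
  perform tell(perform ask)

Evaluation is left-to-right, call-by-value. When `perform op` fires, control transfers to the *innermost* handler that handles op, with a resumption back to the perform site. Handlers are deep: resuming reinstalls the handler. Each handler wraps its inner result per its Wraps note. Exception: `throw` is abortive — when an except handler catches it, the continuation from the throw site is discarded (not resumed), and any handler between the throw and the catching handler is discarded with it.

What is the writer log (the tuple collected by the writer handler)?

Evaluation trace:
ask @ H0 ⇒ 9
tell(9) @ H1 ⇒ log+=9
H0 returns 0
H1 returns (0, (9))
H2 returns (0, (9))
= (0, (9))

Answer: (9)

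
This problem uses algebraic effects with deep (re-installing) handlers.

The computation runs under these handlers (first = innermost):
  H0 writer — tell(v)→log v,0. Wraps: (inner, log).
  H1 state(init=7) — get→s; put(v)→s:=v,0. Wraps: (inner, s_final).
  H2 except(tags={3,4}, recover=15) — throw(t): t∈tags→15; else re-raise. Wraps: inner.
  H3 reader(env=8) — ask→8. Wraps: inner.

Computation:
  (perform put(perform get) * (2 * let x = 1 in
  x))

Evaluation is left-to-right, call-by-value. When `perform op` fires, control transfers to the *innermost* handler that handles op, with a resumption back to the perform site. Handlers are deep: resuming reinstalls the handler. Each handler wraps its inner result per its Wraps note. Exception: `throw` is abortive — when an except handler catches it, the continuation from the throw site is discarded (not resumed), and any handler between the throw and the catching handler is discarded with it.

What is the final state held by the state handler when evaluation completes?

Answer: 7

Working:
get @ H1 ⇒ 7
put(7) @ H1 ⇒ s:=7
H0 returns (0, ())
H1 returns ((0, ()), 7)
H2 returns ((0, ()), 7)
H3 returns ((0, ()), 7)
= ((0, ()), 7)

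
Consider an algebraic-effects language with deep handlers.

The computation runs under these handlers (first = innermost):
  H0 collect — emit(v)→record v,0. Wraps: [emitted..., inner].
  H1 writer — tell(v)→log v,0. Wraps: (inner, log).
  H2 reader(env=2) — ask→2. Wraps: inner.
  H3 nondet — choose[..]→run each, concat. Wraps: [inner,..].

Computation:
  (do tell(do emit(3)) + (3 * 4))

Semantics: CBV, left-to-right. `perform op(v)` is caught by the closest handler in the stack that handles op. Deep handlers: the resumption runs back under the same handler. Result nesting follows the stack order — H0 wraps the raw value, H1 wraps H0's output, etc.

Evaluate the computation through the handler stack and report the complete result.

Working:
emit(3) @ H0 ⇒ out+=3
tell(0) @ H1 ⇒ log+=0
H0 returns [3, 12]
H1 returns ([3, 12], (0))
H2 returns ([3, 12], (0))
H3 returns [([3, 12], (0))]
= [([3, 12], (0))]

Answer: [([3, 12], (0))]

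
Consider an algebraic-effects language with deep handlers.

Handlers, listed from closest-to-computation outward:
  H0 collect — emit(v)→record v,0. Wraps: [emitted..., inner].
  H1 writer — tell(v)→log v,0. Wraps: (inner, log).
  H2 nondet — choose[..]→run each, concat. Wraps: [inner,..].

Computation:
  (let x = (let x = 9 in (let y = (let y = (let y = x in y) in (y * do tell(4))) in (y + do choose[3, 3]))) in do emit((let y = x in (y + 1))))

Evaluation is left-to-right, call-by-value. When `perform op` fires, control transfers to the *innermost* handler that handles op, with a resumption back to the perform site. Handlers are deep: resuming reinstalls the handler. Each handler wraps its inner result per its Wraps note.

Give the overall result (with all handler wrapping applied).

Working:
tell(4) @ H1 ⇒ log+=4
choose[3, 3] @ H2
  branch[0] choose=3:
    emit(4) @ H0 ⇒ out+=4
    H0 returns [4, 0]
    H1 returns ([4, 0], (4))
    H2 returns [([4, 0], (4))]
  branch[1] choose=3:
    emit(4) @ H0 ⇒ out+=4
    H0 returns [4, 0]
    H1 returns ([4, 0], (4))
    H2 returns [([4, 0], (4))]
= [([4, 0], (4)), ([4, 0], (4))]

Answer: [([4, 0], (4)), ([4, 0], (4))]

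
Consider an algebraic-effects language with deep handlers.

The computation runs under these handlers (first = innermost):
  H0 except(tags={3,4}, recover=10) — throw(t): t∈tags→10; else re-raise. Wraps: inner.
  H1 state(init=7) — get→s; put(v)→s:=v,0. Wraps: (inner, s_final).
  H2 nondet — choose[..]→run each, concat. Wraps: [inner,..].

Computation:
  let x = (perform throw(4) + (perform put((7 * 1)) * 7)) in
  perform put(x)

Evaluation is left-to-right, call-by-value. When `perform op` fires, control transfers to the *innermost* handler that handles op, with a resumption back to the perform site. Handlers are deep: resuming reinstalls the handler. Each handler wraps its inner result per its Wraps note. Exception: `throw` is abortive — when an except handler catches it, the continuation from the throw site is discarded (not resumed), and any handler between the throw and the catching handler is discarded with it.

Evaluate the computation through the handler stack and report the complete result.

Step-by-step:
throw(4) @ H0 caught ⇒ 10
H1 returns (10, 7)
H2 returns [(10, 7)]
= [(10, 7)]

Answer: [(10, 7)]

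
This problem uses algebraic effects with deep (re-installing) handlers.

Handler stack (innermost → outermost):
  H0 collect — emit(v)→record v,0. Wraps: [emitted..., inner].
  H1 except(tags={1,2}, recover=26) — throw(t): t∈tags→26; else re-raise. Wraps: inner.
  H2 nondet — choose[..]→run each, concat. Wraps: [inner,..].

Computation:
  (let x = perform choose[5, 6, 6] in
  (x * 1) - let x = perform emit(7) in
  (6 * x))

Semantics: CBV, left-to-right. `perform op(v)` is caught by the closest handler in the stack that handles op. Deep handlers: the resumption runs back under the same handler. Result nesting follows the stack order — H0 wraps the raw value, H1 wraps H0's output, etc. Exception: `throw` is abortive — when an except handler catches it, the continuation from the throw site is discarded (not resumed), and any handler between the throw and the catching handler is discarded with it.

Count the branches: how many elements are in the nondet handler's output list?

Answer: 3

Working:
choose[5, 6, 6] @ H2
  branch[0] choose=5:
    emit(7) @ H0 ⇒ out+=7
    H0 returns [7, 5]
    H1 returns [7, 5]
    H2 returns [[7, 5]]
  branch[1] choose=6:
    emit(7) @ H0 ⇒ out+=7
    H0 returns [7, 6]
    H1 returns [7, 6]
    H2 returns [[7, 6]]
  branch[2] choose=6:
    emit(7) @ H0 ⇒ out+=7
    H0 returns [7, 6]
    H1 returns [7, 6]
    H2 returns [[7, 6]]
= [[7, 5], [7, 6], [7, 6]]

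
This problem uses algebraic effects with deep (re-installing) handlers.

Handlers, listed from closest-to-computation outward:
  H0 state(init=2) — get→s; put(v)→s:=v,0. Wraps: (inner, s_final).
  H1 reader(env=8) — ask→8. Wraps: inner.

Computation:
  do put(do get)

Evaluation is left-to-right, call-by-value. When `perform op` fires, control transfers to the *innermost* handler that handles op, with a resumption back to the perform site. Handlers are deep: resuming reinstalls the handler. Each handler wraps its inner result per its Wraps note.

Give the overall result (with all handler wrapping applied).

Step-by-step:
get @ H0 ⇒ 2
put(2) @ H0 ⇒ s:=2
H0 returns (0, 2)
H1 returns (0, 2)
= (0, 2)

Answer: (0, 2)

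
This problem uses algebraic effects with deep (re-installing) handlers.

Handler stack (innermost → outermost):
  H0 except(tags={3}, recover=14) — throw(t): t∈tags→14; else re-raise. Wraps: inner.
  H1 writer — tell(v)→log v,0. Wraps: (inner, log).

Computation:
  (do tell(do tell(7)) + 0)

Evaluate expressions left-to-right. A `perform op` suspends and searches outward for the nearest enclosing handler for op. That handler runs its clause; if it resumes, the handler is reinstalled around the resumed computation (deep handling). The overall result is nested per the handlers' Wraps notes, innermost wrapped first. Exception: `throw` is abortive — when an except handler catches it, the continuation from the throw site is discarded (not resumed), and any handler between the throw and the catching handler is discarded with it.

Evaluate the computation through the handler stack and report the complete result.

Evaluation trace:
tell(7) @ H1 ⇒ log+=7
tell(0) @ H1 ⇒ log+=0
H0 returns 0
H1 returns (0, (7, 0))
= (0, (7, 0))

Answer: (0, (7, 0))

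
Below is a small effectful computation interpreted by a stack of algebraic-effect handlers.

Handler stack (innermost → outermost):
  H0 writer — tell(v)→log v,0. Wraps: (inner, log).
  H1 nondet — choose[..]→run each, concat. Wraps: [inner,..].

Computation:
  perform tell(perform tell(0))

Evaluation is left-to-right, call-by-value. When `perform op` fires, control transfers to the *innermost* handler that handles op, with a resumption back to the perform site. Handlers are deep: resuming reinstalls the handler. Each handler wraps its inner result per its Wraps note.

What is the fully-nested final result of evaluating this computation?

Answer: [(0, (0, 0))]

Evaluation trace:
tell(0) @ H0 ⇒ log+=0
tell(0) @ H0 ⇒ log+=0
H0 returns (0, (0, 0))
H1 returns [(0, (0, 0))]
= [(0, (0, 0))]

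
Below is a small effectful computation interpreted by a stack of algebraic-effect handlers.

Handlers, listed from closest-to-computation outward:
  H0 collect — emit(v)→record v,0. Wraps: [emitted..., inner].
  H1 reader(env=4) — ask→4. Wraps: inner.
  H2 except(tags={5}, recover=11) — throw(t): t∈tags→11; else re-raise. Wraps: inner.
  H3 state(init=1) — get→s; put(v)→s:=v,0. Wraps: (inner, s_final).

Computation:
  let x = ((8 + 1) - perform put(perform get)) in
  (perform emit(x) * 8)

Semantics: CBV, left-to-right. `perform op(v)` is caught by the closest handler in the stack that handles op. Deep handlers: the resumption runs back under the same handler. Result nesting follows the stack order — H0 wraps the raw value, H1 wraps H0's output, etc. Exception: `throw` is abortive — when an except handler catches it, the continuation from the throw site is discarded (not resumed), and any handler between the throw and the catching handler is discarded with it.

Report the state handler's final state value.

Working:
get @ H3 ⇒ 1
put(1) @ H3 ⇒ s:=1
emit(9) @ H0 ⇒ out+=9
H0 returns [9, 0]
H1 returns [9, 0]
H2 returns [9, 0]
H3 returns ([9, 0], 1)
= ([9, 0], 1)

Answer: 1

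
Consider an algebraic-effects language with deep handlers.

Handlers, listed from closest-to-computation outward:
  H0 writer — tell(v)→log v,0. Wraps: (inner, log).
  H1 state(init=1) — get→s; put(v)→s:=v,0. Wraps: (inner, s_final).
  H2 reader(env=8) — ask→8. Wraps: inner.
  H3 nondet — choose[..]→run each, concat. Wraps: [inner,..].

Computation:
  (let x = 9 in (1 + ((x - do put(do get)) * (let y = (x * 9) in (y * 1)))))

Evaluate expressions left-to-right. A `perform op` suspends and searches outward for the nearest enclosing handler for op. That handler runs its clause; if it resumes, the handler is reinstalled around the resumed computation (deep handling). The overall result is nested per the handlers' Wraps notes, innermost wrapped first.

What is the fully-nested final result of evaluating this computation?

Answer: [((730, ()), 1)]

Working:
get @ H1 ⇒ 1
put(1) @ H1 ⇒ s:=1
H0 returns (730, ())
H1 returns ((730, ()), 1)
H2 returns ((730, ()), 1)
H3 returns [((730, ()), 1)]
= [((730, ()), 1)]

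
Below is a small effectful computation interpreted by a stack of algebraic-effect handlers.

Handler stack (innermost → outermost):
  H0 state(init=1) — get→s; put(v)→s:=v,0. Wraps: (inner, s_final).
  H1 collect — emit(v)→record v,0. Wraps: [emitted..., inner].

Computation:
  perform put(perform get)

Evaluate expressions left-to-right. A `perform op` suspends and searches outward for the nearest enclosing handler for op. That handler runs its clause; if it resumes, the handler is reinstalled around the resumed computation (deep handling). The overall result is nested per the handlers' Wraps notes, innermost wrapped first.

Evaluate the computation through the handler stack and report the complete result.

Answer: [(0, 1)]

Step-by-step:
get @ H0 ⇒ 1
put(1) @ H0 ⇒ s:=1
H0 returns (0, 1)
H1 returns [(0, 1)]
= [(0, 1)]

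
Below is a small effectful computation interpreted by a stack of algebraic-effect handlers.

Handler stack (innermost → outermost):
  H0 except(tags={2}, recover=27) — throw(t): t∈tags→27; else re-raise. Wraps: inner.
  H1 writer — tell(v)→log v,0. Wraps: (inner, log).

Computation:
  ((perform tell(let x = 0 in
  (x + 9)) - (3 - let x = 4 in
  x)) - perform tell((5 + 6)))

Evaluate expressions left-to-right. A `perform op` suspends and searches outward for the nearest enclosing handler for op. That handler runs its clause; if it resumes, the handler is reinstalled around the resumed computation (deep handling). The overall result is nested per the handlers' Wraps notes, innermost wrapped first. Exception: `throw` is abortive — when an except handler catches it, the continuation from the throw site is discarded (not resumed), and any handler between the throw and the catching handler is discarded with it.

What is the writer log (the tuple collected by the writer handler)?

Step-by-step:
tell(9) @ H1 ⇒ log+=9
tell(11) @ H1 ⇒ log+=11
H0 returns 1
H1 returns (1, (9, 11))
= (1, (9, 11))

Answer: (9, 11)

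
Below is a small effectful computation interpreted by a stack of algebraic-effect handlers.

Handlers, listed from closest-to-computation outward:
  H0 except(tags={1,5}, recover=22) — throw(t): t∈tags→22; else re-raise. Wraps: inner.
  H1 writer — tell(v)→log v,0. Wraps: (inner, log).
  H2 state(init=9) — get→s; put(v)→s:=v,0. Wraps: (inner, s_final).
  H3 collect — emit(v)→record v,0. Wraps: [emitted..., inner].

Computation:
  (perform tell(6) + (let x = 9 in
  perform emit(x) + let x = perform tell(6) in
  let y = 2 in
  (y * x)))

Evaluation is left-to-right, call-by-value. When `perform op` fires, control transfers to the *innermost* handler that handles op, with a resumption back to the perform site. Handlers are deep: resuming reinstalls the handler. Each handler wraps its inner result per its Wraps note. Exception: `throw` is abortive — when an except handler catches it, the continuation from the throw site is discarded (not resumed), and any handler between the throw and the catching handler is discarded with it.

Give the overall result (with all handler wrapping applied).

Answer: [9, ((0, (6, 6)), 9)]

Step-by-step:
tell(6) @ H1 ⇒ log+=6
emit(9) @ H3 ⇒ out+=9
tell(6) @ H1 ⇒ log+=6
H0 returns 0
H1 returns (0, (6, 6))
H2 returns ((0, (6, 6)), 9)
H3 returns [9, ((0, (6, 6)), 9)]
= [9, ((0, (6, 6)), 9)]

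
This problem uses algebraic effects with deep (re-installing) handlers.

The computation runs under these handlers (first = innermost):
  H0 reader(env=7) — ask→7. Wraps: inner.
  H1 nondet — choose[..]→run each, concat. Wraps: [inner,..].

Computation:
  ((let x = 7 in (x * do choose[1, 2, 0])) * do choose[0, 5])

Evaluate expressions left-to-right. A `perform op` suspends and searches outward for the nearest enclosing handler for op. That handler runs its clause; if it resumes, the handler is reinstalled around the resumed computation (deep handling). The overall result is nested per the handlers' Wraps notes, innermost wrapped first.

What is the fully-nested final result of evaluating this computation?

Answer: [0, 35, 0, 70, 0, 0]

Step-by-step:
choose[1, 2, 0] @ H1
  branch[0] choose=1:
    choose[0, 5] @ H1
      branch[0] choose=0:
        H0 returns 0
        H1 returns [0]
      branch[1] choose=5:
        H0 returns 35
        H1 returns [35]
  branch[1] choose=2:
    choose[0, 5] @ H1
      branch[0] choose=0:
        H0 returns 0
        H1 returns [0]
      branch[1] choose=5:
        H0 returns 70
        H1 returns [70]
  branch[2] choose=0:
    choose[0, 5] @ H1
      branch[0] choose=0:
        H0 returns 0
        H1 returns [0]
      branch[1] choose=5:
        H0 returns 0
        H1 returns [0]
= [0, 35, 0, 70, 0, 0]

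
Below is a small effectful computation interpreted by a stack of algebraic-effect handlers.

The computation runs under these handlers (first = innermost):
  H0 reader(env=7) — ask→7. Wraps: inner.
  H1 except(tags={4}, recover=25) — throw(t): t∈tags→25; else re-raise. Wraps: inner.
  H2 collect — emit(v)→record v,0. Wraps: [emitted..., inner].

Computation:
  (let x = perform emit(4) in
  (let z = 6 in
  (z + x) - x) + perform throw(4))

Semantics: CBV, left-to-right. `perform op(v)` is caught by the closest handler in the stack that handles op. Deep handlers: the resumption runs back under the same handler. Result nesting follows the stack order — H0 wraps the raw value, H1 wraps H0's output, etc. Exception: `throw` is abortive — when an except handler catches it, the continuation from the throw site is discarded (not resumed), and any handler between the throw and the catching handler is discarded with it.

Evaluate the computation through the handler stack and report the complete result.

Working:
emit(4) @ H2 ⇒ out+=4
throw(4) @ H1 caught ⇒ 25
H2 returns [4, 25]
= [4, 25]

Answer: [4, 25]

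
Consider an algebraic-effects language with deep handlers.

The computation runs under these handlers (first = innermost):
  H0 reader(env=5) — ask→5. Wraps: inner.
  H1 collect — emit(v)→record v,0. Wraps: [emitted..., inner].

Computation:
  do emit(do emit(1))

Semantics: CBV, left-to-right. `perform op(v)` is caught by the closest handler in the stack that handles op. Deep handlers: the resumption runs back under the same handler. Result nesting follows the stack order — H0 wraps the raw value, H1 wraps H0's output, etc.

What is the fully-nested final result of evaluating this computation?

Evaluation trace:
emit(1) @ H1 ⇒ out+=1
emit(0) @ H1 ⇒ out+=0
H0 returns 0
H1 returns [1, 0, 0]
= [1, 0, 0]

Answer: [1, 0, 0]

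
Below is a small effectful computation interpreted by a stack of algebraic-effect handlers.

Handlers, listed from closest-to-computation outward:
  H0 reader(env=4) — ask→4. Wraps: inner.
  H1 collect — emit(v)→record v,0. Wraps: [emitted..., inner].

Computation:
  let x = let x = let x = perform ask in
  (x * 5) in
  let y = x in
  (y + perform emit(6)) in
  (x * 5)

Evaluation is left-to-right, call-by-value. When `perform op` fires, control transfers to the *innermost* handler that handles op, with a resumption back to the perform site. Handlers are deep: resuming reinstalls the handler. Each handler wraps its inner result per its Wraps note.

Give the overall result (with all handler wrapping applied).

Answer: [6, 100]

Step-by-step:
ask @ H0 ⇒ 4
emit(6) @ H1 ⇒ out+=6
H0 returns 100
H1 returns [6, 100]
= [6, 100]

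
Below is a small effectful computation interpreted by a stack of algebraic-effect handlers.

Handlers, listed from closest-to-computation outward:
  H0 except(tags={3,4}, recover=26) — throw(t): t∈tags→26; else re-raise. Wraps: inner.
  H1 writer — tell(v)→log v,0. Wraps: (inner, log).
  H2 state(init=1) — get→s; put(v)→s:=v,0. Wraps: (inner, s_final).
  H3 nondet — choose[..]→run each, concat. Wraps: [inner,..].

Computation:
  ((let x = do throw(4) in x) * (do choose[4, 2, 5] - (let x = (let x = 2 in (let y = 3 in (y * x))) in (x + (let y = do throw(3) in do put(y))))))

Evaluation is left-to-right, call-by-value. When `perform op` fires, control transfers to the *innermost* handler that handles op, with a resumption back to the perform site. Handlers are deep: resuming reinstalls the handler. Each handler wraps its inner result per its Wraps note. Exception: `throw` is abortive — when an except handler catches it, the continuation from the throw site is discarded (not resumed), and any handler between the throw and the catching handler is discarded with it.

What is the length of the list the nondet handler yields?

Answer: 1

Evaluation trace:
throw(4) @ H0 caught ⇒ 26
H1 returns (26, ())
H2 returns ((26, ()), 1)
H3 returns [((26, ()), 1)]
= [((26, ()), 1)]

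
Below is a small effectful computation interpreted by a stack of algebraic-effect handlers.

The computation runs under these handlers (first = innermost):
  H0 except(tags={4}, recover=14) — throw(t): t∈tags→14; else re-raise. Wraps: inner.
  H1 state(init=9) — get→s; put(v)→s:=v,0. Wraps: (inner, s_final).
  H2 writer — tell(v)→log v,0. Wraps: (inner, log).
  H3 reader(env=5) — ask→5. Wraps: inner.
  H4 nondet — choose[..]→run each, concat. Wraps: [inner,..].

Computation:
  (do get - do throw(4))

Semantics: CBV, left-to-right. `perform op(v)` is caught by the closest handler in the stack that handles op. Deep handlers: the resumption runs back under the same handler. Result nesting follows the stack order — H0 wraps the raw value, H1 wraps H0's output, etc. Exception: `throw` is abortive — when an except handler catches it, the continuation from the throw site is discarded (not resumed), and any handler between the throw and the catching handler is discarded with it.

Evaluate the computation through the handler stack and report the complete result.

Working:
get @ H1 ⇒ 9
throw(4) @ H0 caught ⇒ 14
H1 returns (14, 9)
H2 returns ((14, 9), ())
H3 returns ((14, 9), ())
H4 returns [((14, 9), ())]
= [((14, 9), ())]

Answer: [((14, 9), ())]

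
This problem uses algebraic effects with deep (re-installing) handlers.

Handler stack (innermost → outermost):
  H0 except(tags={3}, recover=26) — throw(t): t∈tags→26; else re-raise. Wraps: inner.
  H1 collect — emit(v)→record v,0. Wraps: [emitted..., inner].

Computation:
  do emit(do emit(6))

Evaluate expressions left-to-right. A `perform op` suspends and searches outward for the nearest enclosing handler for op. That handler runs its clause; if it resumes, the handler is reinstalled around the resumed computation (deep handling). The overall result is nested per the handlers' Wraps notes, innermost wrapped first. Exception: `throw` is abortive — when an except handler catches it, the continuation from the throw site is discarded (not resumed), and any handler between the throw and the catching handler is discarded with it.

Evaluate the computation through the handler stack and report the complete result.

Working:
emit(6) @ H1 ⇒ out+=6
emit(0) @ H1 ⇒ out+=0
H0 returns 0
H1 returns [6, 0, 0]
= [6, 0, 0]

Answer: [6, 0, 0]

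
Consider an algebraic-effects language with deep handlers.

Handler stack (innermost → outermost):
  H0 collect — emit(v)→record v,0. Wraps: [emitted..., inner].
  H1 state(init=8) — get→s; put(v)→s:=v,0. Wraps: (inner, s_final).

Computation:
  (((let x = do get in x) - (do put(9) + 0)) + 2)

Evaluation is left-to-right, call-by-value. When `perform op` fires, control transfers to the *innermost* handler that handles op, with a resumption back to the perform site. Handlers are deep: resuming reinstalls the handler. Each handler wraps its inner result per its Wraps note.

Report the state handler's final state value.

Answer: 9

Working:
get @ H1 ⇒ 8
put(9) @ H1 ⇒ s:=9
H0 returns [10]
H1 returns ([10], 9)
= ([10], 9)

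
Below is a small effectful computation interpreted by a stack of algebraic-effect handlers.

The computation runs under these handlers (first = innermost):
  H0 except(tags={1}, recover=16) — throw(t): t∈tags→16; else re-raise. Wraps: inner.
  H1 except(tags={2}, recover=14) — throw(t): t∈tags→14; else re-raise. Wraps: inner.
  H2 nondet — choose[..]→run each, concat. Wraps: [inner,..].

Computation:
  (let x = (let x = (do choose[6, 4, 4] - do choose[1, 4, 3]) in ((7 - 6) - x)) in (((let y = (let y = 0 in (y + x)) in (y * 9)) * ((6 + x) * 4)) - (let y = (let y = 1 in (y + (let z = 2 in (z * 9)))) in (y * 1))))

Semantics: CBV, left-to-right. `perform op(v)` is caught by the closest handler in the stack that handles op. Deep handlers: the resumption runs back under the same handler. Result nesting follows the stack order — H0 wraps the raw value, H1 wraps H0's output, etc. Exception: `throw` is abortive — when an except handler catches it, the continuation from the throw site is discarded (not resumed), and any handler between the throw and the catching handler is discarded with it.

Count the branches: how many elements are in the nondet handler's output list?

Answer: 9

Step-by-step:
choose[6, 4, 4] @ H2
  branch[0] choose=6:
    choose[1, 4, 3] @ H2
      branch[0] choose=1:
        H0 returns -307
        H1 returns -307
        H2 returns [-307]
      branch[1] choose=4:
        H0 returns -199
        H1 returns -199
        H2 returns [-199]
      branch[2] choose=3:
        H0 returns -307
        H1 returns -307
        H2 returns [-307]
  branch[1] choose=4:
    choose[1, 4, 3] @ H2
      branch[0] choose=1:
        H0 returns -307
        H1 returns -307
        H2 returns [-307]
      branch[1] choose=4:
        H0 returns 233
        H1 returns 233
        H2 returns [233]
      branch[2] choose=3:
        H0 returns -19
        H1 returns -19
        H2 returns [-19]
  branch[2] choose=4:
    choose[1, 4, 3] @ H2
      branch[0] choose=1:
        H0 returns -307
        H1 returns -307
        H2 returns [-307]
      branch[1] choose=4:
        H0 returns 233
        H1 returns 233
        H2 returns [233]
      branch[2] choose=3:
        H0 returns -19
        H1 returns -19
        H2 returns [-19]
= [-307, -199, -307, -307, 233, -19, -307, 233, -19]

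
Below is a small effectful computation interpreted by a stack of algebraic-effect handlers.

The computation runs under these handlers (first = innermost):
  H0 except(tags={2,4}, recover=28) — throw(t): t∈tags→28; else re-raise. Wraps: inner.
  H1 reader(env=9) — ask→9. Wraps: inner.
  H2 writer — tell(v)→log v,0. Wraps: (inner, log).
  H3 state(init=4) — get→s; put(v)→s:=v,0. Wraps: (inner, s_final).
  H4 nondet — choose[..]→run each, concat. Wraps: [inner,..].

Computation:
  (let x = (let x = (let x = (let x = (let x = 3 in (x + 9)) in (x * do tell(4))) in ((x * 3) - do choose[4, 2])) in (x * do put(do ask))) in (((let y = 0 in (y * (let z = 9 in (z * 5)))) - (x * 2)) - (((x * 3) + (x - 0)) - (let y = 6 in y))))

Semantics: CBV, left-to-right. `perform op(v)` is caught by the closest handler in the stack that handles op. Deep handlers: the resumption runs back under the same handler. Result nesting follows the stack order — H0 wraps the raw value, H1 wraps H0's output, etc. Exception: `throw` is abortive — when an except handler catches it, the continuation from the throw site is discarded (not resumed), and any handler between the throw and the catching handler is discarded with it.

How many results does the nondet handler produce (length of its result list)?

Answer: 2

Working:
tell(4) @ H2 ⇒ log+=4
choose[4, 2] @ H4
  branch[0] choose=4:
    ask @ H1 ⇒ 9
    put(9) @ H3 ⇒ s:=9
    H0 returns 6
    H1 returns 6
    H2 returns (6, (4))
    H3 returns ((6, (4)), 9)
    H4 returns [((6, (4)), 9)]
  branch[1] choose=2:
    ask @ H1 ⇒ 9
    put(9) @ H3 ⇒ s:=9
    H0 returns 6
    H1 returns 6
    H2 returns (6, (4))
    H3 returns ((6, (4)), 9)
    H4 returns [((6, (4)), 9)]
= [((6, (4)), 9), ((6, (4)), 9)]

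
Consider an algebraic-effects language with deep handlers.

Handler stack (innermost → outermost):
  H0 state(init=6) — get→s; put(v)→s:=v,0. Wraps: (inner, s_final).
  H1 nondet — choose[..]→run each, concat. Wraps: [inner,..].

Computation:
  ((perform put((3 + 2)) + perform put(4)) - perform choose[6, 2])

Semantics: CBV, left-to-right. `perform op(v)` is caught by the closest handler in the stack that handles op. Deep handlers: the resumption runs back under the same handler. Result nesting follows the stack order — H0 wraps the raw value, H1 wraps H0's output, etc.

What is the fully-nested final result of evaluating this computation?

Working:
put(5) @ H0 ⇒ s:=5
put(4) @ H0 ⇒ s:=4
choose[6, 2] @ H1
  branch[0] choose=6:
    H0 returns (-6, 4)
    H1 returns [(-6, 4)]
  branch[1] choose=2:
    H0 returns (-2, 4)
    H1 returns [(-2, 4)]
= [(-6, 4), (-2, 4)]

Answer: [(-6, 4), (-2, 4)]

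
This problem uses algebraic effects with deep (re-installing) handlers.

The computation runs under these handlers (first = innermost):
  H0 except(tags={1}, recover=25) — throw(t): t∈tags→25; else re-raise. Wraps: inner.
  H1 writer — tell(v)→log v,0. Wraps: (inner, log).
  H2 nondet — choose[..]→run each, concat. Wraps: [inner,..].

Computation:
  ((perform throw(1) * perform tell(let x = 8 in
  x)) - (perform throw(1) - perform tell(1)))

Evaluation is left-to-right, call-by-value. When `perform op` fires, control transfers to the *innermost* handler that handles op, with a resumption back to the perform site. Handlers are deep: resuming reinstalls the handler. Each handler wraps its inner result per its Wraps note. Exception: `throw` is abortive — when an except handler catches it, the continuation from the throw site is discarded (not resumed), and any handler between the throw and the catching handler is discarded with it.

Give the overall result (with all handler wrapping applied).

Answer: [(25, ())]

Working:
throw(1) @ H0 caught ⇒ 25
H1 returns (25, ())
H2 returns [(25, ())]
= [(25, ())]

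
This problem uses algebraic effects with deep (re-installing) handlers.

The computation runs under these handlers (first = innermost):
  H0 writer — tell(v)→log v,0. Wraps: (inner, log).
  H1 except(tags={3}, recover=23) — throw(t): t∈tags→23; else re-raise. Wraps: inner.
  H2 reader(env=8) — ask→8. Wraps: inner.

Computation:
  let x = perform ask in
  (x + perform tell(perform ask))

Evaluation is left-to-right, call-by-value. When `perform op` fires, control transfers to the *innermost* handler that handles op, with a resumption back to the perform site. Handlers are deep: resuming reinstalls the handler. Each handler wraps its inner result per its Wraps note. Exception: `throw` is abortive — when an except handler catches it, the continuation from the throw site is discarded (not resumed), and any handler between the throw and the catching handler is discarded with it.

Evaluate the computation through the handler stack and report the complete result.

Working:
ask @ H2 ⇒ 8
ask @ H2 ⇒ 8
tell(8) @ H0 ⇒ log+=8
H0 returns (8, (8))
H1 returns (8, (8))
H2 returns (8, (8))
= (8, (8))

Answer: (8, (8))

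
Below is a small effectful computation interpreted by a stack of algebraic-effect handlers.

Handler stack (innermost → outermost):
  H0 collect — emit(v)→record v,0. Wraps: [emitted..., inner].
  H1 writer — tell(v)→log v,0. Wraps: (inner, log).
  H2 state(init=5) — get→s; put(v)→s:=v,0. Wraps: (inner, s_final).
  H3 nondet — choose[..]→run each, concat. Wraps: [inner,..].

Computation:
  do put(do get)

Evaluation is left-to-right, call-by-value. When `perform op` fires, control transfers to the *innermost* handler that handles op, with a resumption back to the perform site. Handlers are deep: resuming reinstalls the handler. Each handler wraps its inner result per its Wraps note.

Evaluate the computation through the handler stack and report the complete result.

Step-by-step:
get @ H2 ⇒ 5
put(5) @ H2 ⇒ s:=5
H0 returns [0]
H1 returns ([0], ())
H2 returns (([0], ()), 5)
H3 returns [(([0], ()), 5)]
= [(([0], ()), 5)]

Answer: [(([0], ()), 5)]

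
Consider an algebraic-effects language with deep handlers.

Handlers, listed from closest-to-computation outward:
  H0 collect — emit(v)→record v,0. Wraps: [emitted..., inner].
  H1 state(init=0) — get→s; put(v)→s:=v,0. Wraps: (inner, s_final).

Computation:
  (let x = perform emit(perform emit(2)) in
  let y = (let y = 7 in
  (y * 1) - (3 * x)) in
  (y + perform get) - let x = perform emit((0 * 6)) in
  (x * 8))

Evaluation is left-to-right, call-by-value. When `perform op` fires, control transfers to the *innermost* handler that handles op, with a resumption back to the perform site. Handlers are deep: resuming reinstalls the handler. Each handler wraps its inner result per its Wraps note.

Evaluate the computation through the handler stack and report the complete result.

Answer: ([2, 0, 0, 7], 0)

Step-by-step:
emit(2) @ H0 ⇒ out+=2
emit(0) @ H0 ⇒ out+=0
get @ H1 ⇒ 0
emit(0) @ H0 ⇒ out+=0
H0 returns [2, 0, 0, 7]
H1 returns ([2, 0, 0, 7], 0)
= ([2, 0, 0, 7], 0)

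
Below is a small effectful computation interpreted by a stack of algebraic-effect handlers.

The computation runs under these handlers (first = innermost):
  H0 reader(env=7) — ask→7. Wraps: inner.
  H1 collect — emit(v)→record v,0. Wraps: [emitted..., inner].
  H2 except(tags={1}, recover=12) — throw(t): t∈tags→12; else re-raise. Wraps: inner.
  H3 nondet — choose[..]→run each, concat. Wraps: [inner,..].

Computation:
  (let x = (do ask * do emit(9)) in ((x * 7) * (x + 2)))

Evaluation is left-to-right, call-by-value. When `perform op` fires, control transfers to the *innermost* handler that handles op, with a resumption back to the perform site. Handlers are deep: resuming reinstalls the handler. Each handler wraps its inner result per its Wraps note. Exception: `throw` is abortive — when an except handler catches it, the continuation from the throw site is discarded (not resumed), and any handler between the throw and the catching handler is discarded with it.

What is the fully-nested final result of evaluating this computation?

Answer: [[9, 0]]

Step-by-step:
ask @ H0 ⇒ 7
emit(9) @ H1 ⇒ out+=9
H0 returns 0
H1 returns [9, 0]
H2 returns [9, 0]
H3 returns [[9, 0]]
= [[9, 0]]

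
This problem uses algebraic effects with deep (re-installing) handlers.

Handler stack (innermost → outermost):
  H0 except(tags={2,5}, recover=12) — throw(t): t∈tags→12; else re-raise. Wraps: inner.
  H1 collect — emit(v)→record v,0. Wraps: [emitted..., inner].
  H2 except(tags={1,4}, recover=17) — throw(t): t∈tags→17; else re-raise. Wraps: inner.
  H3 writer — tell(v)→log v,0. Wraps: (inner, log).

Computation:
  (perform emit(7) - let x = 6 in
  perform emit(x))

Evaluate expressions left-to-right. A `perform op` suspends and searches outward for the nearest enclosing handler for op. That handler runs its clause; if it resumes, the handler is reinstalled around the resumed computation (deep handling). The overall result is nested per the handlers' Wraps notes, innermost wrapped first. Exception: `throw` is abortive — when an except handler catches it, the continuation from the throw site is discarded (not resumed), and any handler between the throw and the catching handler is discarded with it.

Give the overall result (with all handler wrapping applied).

Answer: ([7, 6, 0], ())

Step-by-step:
emit(7) @ H1 ⇒ out+=7
emit(6) @ H1 ⇒ out+=6
H0 returns 0
H1 returns [7, 6, 0]
H2 returns [7, 6, 0]
H3 returns ([7, 6, 0], ())
= ([7, 6, 0], ())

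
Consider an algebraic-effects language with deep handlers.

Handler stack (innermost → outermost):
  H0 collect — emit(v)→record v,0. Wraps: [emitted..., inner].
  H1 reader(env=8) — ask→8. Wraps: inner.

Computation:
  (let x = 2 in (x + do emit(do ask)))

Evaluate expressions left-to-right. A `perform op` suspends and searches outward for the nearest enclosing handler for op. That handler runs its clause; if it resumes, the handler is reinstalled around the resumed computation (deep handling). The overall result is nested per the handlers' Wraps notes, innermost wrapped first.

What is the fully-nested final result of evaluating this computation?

Answer: [8, 2]

Working:
ask @ H1 ⇒ 8
emit(8) @ H0 ⇒ out+=8
H0 returns [8, 2]
H1 returns [8, 2]
= [8, 2]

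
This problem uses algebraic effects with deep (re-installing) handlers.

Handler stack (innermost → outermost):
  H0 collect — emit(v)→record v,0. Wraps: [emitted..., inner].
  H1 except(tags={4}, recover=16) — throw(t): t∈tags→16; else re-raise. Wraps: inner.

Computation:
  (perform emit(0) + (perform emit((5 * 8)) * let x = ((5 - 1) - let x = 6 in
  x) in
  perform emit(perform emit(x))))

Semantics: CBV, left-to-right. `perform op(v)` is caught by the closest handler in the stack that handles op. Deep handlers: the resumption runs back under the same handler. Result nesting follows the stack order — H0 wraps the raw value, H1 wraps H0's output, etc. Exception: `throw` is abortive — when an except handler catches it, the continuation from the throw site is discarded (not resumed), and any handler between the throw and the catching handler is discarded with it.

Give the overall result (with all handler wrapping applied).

Step-by-step:
emit(0) @ H0 ⇒ out+=0
emit(40) @ H0 ⇒ out+=40
emit(-2) @ H0 ⇒ out+=-2
emit(0) @ H0 ⇒ out+=0
H0 returns [0, 40, -2, 0, 0]
H1 returns [0, 40, -2, 0, 0]
= [0, 40, -2, 0, 0]

Answer: [0, 40, -2, 0, 0]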